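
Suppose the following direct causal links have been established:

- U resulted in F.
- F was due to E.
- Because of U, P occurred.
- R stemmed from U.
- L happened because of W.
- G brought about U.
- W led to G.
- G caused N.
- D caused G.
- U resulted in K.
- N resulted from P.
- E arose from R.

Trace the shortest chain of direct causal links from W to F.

W → G → U → F

W → G
G → U
U → F
Length: 3 steps.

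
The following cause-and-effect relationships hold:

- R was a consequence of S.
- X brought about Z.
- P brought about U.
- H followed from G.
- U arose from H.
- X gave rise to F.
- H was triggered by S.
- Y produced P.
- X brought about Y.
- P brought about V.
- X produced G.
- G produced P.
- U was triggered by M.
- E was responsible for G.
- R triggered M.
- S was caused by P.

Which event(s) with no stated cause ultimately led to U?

E, X

Tracing upstream from U: U ← P ← G ← X.
A separate upstream branch: U ← P ← G ← E.
Each of those chain origins has no stated cause.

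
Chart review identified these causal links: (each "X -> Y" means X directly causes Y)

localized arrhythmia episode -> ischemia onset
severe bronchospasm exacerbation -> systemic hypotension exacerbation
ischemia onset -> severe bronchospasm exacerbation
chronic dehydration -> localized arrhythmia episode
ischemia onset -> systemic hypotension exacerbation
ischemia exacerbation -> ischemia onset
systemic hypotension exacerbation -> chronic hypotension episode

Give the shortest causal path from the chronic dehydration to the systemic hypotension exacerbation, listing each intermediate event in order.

the chronic dehydration → the localized arrhythmia episode
the localized arrhythmia episode → the ischemia onset
the ischemia onset → the systemic hypotension exacerbation
Length: 3 steps.

the chronic dehydration → the localized arrhythmia episode → the ischemia onset → the systemic hypotension exacerbation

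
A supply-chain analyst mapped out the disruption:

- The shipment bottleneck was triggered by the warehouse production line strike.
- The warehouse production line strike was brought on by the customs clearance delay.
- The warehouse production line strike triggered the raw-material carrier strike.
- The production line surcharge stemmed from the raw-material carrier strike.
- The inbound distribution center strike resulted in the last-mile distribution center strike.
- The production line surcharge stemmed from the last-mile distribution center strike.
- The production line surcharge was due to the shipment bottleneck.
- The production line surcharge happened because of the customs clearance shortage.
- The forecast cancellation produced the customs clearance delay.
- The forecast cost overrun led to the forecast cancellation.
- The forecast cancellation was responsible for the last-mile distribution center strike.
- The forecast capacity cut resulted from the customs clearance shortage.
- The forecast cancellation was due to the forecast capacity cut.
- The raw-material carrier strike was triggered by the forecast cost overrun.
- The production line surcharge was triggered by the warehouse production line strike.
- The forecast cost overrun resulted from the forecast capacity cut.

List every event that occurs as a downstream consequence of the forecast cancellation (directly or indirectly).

Direct effects: the customs clearance delay, the last-mile distribution center strike.
2 steps out: the warehouse production line strike, the production line surcharge.
3 steps out: the raw-material carrier strike, the shipment bottleneck.
Not reachable from it: the customs clearance shortage, the forecast capacity cut, the forecast cost overrun, the inbound distribution center strike.

the customs clearance delay, the last-mile distribution center strike, the production line surcharge, the raw-material carrier strike, the shipment bottleneck, the warehouse production line strike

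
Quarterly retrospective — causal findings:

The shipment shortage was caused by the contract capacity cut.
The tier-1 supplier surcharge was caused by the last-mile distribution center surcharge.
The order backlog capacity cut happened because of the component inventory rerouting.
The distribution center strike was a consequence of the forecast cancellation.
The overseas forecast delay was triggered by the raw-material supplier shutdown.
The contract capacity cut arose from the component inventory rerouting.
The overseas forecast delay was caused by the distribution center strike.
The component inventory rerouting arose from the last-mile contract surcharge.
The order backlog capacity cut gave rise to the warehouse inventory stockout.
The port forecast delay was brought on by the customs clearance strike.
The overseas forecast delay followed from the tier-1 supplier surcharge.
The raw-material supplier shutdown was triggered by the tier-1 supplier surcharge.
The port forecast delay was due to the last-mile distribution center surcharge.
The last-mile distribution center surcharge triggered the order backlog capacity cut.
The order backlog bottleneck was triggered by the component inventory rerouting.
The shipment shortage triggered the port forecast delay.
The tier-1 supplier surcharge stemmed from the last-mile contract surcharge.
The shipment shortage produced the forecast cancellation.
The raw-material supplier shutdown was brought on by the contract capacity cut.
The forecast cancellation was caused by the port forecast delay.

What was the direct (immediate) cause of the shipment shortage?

Upstream contributors include the last-mile contract surcharge, the component inventory rerouting, but only the contract capacity cut feeds directly into the shipment shortage.

the contract capacity cut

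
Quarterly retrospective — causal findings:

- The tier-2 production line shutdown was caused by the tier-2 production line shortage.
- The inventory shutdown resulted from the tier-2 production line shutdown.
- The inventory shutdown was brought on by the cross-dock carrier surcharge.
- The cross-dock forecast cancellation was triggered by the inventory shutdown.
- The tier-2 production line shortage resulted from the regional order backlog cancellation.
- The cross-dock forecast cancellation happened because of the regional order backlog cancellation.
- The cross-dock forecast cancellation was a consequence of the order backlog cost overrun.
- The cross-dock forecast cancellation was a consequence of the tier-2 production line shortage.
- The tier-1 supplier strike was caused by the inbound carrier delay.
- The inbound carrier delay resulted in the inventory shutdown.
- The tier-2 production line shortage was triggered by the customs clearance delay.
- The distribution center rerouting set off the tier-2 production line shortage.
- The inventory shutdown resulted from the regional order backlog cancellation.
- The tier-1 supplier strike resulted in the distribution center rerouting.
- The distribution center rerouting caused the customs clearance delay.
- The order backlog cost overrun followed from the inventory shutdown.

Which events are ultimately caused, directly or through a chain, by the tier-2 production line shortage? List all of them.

Direct effects: the tier-2 production line shutdown, the cross-dock forecast cancellation.
2 steps out: the inventory shutdown.
3 steps out: the order backlog cost overrun.
Not reachable from it: the inbound carrier delay, the cross-dock carrier surcharge, the tier-1 supplier strike, the distribution center rerouting, the regional order backlog cancellation, the customs clearance delay.

the cross-dock forecast cancellation, the inventory shutdown, the order backlog cost overrun, the tier-2 production line shutdown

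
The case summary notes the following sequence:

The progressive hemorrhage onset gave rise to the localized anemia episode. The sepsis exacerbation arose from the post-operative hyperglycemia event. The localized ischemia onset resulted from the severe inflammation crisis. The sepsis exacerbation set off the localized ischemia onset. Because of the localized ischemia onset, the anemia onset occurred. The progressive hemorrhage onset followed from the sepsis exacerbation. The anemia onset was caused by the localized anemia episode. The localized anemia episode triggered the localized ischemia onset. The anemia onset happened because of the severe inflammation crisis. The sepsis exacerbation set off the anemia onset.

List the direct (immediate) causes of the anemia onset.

Upstream contributors include the post-operative hyperglycemia event, the progressive hemorrhage onset, but only the localized anemia episode, the localized ischemia onset, the sepsis exacerbation, the severe inflammation crisis feed directly into the anemia onset.

the localized anemia episode, the localized ischemia onset, the sepsis exacerbation, the severe inflammation crisis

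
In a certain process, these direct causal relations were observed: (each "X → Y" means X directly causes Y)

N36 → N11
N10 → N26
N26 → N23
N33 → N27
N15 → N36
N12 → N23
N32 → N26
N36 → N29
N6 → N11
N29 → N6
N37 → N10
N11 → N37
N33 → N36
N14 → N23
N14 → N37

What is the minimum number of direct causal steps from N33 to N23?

6

Shortest chain: N33 → N36 → N11 → N37 → N10 → N26 → N23.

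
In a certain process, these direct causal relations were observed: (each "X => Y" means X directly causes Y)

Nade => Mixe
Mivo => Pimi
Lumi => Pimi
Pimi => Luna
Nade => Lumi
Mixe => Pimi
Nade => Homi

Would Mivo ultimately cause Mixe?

Mivo leads to Pimi, Luna; Mixe is not among them.

No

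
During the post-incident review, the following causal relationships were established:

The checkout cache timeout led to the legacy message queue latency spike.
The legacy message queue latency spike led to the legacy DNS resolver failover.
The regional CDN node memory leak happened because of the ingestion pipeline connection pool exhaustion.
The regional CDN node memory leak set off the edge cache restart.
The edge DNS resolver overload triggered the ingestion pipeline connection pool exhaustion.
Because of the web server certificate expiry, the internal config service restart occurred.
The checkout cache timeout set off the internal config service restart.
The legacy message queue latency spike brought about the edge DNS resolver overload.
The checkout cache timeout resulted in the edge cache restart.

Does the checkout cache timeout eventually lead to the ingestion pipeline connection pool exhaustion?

There is a causal chain: the checkout cache timeout → the legacy message queue latency spike → the edge DNS resolver overload → the ingestion pipeline connection pool exhaustion.

Yes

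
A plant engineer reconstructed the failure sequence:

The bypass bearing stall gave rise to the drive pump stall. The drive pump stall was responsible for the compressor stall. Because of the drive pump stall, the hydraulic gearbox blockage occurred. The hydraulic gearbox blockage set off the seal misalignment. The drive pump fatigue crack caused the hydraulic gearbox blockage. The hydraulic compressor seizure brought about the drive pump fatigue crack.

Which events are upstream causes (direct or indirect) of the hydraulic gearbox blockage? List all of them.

the bypass bearing stall, the drive pump fatigue crack, the drive pump stall, the hydraulic compressor seizure

Immediate causes of the hydraulic gearbox blockage: the drive pump stall, the drive pump fatigue crack.
Further upstream: the bypass bearing stall, the hydraulic compressor seizure.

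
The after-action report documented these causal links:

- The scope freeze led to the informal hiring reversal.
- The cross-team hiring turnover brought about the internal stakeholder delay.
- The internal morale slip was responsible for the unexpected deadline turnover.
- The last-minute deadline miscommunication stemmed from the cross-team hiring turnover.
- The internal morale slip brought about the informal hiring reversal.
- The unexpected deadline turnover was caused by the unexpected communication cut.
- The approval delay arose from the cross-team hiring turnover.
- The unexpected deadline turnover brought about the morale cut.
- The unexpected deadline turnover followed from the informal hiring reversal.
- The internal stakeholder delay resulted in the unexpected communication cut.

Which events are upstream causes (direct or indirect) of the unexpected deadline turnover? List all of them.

Immediate causes of the unexpected deadline turnover: the unexpected communication cut, the internal morale slip, the informal hiring reversal.
Further upstream: the cross-team hiring turnover, the internal stakeholder delay, the scope freeze.

the cross-team hiring turnover, the informal hiring reversal, the internal morale slip, the internal stakeholder delay, the scope freeze, the unexpected communication cut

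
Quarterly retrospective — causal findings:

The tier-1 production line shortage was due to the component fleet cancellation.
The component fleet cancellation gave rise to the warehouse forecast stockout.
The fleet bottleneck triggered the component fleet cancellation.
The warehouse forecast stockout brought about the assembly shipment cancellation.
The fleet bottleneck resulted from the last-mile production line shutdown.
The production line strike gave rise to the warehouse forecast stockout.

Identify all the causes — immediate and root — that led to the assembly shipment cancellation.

Immediate cause of the assembly shipment cancellation: the warehouse forecast stockout.
Further upstream: the last-mile production line shutdown, the fleet bottleneck, the component fleet cancellation, the production line strike.

the component fleet cancellation, the fleet bottleneck, the last-mile production line shutdown, the production line strike, the warehouse forecast stockout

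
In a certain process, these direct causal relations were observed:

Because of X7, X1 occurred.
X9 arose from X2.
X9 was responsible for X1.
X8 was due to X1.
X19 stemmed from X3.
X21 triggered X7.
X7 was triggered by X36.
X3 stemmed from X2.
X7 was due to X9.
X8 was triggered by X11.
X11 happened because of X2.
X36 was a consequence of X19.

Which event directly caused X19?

X3

Upstream contributors include X2, but only X3 feeds directly into X19.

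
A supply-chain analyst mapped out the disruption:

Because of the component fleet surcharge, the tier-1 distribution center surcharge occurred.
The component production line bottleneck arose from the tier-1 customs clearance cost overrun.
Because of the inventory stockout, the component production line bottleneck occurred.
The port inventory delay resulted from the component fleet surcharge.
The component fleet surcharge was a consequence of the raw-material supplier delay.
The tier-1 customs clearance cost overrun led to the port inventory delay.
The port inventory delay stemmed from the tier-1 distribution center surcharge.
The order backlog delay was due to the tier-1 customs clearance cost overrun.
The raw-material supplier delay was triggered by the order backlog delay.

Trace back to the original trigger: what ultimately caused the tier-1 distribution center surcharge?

the tier-1 customs clearance cost overrun

Tracing upstream from the tier-1 distribution center surcharge: the tier-1 distribution center surcharge ← the component fleet surcharge ← the raw-material supplier delay ← the order backlog delay ← the tier-1 customs clearance cost overrun.
The tier-1 customs clearance cost overrun has no stated cause, so it is the root.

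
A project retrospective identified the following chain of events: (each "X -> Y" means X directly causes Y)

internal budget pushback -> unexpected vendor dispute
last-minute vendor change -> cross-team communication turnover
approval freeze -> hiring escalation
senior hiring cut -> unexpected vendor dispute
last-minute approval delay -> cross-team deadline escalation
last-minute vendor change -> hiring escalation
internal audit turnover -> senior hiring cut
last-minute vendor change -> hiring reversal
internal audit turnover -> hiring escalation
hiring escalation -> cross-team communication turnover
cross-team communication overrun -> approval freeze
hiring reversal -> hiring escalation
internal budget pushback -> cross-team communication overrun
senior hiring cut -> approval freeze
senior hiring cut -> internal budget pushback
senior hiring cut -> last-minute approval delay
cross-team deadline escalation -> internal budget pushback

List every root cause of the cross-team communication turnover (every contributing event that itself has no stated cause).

the internal audit turnover, the last-minute vendor change

Tracing upstream from the cross-team communication turnover: the cross-team communication turnover ← the hiring escalation ← the internal audit turnover.
A separate upstream branch: the cross-team communication turnover ← the last-minute vendor change.
Each of those chain origins has no stated cause.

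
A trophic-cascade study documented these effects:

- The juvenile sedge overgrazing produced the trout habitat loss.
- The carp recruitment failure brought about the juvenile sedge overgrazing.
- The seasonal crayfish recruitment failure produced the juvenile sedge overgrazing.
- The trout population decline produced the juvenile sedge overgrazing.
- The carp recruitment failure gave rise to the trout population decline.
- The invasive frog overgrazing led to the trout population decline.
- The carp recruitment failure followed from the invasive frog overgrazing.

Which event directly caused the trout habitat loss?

Upstream contributors include the invasive frog overgrazing, the carp recruitment failure, the trout population decline, the seasonal crayfish recruitment failure, but only the juvenile sedge overgrazing feeds directly into the trout habitat loss.

the juvenile sedge overgrazing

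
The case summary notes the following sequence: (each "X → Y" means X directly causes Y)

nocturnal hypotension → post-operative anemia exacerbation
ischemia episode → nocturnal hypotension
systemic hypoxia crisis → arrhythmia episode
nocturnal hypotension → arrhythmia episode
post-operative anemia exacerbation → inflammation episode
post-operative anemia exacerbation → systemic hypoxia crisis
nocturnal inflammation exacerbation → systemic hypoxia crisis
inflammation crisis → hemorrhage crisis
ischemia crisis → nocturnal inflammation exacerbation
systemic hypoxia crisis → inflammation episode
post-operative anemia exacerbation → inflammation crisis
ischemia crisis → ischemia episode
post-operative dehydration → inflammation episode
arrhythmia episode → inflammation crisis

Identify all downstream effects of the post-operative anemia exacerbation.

the arrhythmia episode, the hemorrhage crisis, the inflammation crisis, the inflammation episode, the systemic hypoxia crisis

Direct effects: the systemic hypoxia crisis, the inflammation episode, the inflammation crisis.
2 steps out: the arrhythmia episode, the hemorrhage crisis.
Not reachable from it: the ischemia crisis, the ischemia episode, the nocturnal inflammation exacerbation, the post-operative dehydration, the nocturnal hypotension.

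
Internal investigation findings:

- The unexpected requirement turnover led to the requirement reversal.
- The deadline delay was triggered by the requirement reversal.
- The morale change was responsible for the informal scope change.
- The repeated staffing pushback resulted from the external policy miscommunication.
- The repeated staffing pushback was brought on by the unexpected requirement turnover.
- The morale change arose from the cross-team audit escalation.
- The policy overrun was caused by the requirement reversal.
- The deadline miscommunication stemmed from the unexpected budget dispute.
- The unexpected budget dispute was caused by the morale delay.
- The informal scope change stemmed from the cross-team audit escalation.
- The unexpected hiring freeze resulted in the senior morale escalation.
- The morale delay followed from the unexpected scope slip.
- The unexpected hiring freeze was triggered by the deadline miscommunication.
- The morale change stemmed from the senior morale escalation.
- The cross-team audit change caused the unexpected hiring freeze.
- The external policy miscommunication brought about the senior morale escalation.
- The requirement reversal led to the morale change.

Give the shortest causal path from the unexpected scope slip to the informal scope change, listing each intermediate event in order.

the unexpected scope slip → the morale delay
the morale delay → the unexpected budget dispute
the unexpected budget dispute → the deadline miscommunication
the deadline miscommunication → the unexpected hiring freeze
the unexpected hiring freeze → the senior morale escalation
the senior morale escalation → the morale change
the morale change → the informal scope change
Length: 7 steps.

the unexpected scope slip → the morale delay → the unexpected budget dispute → the deadline miscommunication → the unexpected hiring freeze → the senior morale escalation → the morale change → the informal scope change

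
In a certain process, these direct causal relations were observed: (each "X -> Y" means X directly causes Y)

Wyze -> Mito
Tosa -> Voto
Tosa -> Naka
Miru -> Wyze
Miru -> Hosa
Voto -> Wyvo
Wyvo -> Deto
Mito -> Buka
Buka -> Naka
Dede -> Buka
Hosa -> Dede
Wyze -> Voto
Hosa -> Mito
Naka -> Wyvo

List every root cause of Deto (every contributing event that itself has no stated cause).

Tracing upstream from Deto: Deto ← Wyvo ← Voto ← Wyze ← Miru.
A separate upstream branch: Deto ← Wyvo ← Voto ← Tosa.
Each of those chain origins has no stated cause.

Miru, Tosa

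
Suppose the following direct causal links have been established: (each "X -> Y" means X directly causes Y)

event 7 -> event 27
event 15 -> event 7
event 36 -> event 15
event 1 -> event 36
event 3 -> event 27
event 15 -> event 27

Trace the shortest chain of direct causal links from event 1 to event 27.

event 1 → event 36 → event 15 → event 27

event 1 → event 36
event 36 → event 15
event 15 → event 27
Length: 3 steps.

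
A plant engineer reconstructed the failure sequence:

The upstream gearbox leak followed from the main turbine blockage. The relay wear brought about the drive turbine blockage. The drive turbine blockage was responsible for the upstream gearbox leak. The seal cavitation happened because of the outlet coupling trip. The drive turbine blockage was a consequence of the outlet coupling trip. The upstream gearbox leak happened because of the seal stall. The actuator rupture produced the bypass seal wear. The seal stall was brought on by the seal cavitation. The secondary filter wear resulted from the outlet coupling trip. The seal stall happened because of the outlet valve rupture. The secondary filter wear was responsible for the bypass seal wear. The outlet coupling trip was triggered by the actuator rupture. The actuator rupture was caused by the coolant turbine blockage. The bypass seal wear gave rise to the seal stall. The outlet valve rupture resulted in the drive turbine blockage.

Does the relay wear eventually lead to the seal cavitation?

No

The relay wear leads to the drive turbine blockage, the upstream gearbox leak; the seal cavitation is not among them.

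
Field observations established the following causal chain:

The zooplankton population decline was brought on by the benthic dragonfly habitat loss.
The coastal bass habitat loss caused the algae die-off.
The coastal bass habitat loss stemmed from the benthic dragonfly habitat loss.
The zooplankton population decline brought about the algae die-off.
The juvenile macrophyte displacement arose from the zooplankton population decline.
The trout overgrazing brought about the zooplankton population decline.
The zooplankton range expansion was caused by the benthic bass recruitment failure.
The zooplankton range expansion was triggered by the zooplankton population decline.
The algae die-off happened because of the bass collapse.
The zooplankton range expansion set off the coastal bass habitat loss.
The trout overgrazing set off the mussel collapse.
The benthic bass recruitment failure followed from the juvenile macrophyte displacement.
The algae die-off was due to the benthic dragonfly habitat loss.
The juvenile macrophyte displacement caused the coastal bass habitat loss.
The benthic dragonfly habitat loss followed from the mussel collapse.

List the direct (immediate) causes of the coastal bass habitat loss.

Upstream contributors include the trout overgrazing, the mussel collapse, the zooplankton population decline, the benthic bass recruitment failure, but only the benthic dragonfly habitat loss, the juvenile macrophyte displacement, the zooplankton range expansion feed directly into the coastal bass habitat loss.

the benthic dragonfly habitat loss, the juvenile macrophyte displacement, the zooplankton range expansion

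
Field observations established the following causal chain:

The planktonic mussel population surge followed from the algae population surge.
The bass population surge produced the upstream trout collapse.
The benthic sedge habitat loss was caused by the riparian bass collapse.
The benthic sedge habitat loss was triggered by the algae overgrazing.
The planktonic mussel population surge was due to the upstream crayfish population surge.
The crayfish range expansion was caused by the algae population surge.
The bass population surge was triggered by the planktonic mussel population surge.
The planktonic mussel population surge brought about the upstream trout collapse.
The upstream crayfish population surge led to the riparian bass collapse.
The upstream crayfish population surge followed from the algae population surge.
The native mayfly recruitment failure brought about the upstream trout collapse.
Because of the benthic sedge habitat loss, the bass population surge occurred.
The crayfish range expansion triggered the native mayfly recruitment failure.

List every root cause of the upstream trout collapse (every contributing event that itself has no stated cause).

Tracing upstream from the upstream trout collapse: the upstream trout collapse ← the planktonic mussel population surge ← the algae population surge.
A separate upstream branch: the upstream trout collapse ← the bass population surge ← the benthic sedge habitat loss ← the algae overgrazing.
Each of those chain origins has no stated cause.

the algae overgrazing, the algae population surge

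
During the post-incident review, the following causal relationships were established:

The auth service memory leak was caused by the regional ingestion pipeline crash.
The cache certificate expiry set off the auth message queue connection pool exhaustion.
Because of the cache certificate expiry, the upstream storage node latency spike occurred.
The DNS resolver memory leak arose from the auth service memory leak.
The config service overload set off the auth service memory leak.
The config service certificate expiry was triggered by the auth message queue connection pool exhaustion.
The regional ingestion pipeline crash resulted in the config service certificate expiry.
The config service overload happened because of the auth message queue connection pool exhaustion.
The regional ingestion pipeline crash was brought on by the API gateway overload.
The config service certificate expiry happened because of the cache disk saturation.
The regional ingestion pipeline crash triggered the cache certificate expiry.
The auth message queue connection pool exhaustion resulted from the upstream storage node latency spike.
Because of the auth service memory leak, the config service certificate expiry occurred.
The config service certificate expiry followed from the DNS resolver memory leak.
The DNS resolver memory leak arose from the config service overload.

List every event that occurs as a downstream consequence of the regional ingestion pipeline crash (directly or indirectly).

Direct effects: the cache certificate expiry, the auth service memory leak, the config service certificate expiry.
2 steps out: the upstream storage node latency spike, the auth message queue connection pool exhaustion, the DNS resolver memory leak.
3 steps out: the config service overload.
Not reachable from it: the API gateway overload, the cache disk saturation.

the DNS resolver memory leak, the auth message queue connection pool exhaustion, the auth service memory leak, the cache certificate expiry, the config service certificate expiry, the config service overload, the upstream storage node latency spike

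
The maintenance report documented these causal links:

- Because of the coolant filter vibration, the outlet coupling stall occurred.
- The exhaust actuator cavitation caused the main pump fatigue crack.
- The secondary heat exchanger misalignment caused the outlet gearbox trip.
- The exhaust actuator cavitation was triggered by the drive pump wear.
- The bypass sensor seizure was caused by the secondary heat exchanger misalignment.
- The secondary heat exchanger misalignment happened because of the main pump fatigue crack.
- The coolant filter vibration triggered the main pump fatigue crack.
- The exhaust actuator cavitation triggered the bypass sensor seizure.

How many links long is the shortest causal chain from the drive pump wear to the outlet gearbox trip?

Shortest chain: the drive pump wear → the exhaust actuator cavitation → the main pump fatigue crack → the secondary heat exchanger misalignment → the outlet gearbox trip.

4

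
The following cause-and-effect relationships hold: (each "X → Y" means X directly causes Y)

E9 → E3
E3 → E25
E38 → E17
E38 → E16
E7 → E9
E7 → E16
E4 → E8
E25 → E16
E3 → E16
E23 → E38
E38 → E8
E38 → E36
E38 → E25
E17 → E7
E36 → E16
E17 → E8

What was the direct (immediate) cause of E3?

Upstream contributors include E23, E38, E17, E7, but only E9 feeds directly into E3.

E9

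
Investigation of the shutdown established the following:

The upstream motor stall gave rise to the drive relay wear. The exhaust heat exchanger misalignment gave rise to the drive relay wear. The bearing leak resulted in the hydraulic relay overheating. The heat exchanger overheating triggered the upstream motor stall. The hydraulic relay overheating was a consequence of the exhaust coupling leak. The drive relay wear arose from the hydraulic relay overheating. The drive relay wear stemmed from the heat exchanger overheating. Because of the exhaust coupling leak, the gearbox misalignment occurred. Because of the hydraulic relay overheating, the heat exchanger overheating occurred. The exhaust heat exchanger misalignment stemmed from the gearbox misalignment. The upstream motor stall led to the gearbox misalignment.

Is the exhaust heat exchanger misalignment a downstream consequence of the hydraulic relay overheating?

There is a causal chain: the hydraulic relay overheating → the heat exchanger overheating → the upstream motor stall → the gearbox misalignment → the exhaust heat exchanger misalignment.

Yes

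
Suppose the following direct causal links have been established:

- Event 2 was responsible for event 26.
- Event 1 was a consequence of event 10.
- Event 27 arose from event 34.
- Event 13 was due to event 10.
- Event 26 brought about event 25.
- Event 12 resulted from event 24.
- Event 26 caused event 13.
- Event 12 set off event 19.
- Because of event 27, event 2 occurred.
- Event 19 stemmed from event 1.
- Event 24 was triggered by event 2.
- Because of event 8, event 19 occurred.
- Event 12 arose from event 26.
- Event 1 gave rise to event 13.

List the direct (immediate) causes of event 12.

event 24, event 26

Upstream contributors include event 34, event 27, event 2, but only event 24, event 26 feed directly into event 12.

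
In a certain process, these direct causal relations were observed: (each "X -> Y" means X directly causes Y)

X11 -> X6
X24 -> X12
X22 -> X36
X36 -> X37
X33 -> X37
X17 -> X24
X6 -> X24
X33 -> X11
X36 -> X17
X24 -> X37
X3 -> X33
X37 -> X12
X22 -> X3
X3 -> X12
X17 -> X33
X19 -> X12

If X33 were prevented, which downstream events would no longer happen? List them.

Downstream of X33: X11, X6, X24, X37, X12.
Of those, still caused via another path: X24, X37, X12.
The remainder have no surviving cause.

X11, X6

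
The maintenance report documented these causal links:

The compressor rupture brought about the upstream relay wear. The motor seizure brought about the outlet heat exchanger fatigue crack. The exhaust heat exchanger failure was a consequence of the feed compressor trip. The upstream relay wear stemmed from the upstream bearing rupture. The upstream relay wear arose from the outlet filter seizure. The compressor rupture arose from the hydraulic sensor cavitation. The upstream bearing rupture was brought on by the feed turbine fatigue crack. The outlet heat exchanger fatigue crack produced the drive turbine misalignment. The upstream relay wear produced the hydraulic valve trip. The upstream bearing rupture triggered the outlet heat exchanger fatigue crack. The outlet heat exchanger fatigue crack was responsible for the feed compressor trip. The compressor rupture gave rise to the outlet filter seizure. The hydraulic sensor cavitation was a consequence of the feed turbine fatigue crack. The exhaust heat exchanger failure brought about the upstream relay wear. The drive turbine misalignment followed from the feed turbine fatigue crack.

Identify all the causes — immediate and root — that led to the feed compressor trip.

Immediate cause of the feed compressor trip: the outlet heat exchanger fatigue crack.
Further upstream: the feed turbine fatigue crack, the upstream bearing rupture, the motor seizure.

the feed turbine fatigue crack, the motor seizure, the outlet heat exchanger fatigue crack, the upstream bearing rupture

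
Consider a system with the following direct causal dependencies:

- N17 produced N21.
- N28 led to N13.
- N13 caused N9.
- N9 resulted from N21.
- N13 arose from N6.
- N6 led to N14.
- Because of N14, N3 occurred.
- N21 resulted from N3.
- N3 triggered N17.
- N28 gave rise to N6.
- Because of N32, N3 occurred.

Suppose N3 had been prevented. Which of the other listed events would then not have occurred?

Downstream of N3: N17, N21, N9.
Of those, still caused via another path: N9.
The remainder have no surviving cause.

N17, N21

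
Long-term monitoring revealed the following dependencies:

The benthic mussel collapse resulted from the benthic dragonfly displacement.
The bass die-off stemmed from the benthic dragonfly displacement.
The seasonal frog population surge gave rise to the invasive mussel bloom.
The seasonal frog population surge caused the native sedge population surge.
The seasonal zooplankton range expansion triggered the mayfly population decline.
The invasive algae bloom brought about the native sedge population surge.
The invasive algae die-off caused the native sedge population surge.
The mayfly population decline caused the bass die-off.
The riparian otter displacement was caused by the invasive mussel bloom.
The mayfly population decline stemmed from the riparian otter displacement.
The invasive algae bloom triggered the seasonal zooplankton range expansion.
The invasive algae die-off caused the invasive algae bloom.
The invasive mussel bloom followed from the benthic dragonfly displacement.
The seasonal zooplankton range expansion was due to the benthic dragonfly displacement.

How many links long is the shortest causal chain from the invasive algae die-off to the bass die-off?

Shortest chain: the invasive algae die-off → the invasive algae bloom → the seasonal zooplankton range expansion → the mayfly population decline → the bass die-off.

4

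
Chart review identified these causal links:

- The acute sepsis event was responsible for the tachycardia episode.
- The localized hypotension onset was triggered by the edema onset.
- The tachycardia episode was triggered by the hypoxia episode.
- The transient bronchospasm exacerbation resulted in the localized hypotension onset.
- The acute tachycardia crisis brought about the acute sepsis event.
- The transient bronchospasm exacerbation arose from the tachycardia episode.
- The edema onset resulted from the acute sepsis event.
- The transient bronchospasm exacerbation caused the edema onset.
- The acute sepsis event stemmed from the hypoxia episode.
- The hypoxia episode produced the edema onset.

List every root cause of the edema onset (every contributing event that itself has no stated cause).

the acute tachycardia crisis, the hypoxia episode

Tracing upstream from the edema onset: the edema onset ← the acute sepsis event ← the acute tachycardia crisis.
A separate upstream branch: the edema onset ← the hypoxia episode.
Each of those chain origins has no stated cause.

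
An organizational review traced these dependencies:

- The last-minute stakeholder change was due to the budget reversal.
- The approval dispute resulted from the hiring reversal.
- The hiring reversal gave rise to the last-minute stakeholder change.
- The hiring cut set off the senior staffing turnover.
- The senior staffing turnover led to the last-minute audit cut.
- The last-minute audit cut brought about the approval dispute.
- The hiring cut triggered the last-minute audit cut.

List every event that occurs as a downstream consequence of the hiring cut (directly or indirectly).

Direct effects: the senior staffing turnover, the last-minute audit cut.
2 steps out: the approval dispute.
Not reachable from it: the budget reversal, the hiring reversal, the last-minute stakeholder change.

the approval dispute, the last-minute audit cut, the senior staffing turnover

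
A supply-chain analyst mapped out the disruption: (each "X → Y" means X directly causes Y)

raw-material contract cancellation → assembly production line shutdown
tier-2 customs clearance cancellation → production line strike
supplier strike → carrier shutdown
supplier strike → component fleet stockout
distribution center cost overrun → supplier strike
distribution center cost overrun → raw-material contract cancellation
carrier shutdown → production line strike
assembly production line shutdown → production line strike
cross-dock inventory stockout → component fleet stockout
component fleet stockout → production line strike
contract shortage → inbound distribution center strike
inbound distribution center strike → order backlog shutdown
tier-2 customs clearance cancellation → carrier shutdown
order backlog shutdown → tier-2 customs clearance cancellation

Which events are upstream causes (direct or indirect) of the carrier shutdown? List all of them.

Immediate causes of the carrier shutdown: the supplier strike, the tier-2 customs clearance cancellation.
Further upstream: the contract shortage, the distribution center cost overrun, the inbound distribution center strike, the order backlog shutdown.

the contract shortage, the distribution center cost overrun, the inbound distribution center strike, the order backlog shutdown, the supplier strike, the tier-2 customs clearance cancellation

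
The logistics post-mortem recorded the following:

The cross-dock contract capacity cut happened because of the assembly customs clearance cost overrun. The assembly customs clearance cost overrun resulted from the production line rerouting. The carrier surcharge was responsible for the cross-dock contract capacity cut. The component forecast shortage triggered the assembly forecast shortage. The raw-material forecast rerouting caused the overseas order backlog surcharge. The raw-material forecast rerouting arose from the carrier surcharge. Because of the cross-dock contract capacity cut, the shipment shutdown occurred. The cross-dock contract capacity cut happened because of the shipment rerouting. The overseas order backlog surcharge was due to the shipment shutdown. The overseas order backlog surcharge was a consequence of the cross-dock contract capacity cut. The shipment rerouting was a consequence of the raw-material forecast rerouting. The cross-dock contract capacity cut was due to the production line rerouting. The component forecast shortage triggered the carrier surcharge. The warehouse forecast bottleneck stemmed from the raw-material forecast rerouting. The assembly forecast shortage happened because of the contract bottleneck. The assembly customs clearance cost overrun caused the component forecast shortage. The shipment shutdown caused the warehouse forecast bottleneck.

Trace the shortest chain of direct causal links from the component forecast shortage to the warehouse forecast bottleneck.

the component forecast shortage → the carrier surcharge → the raw-material forecast rerouting → the warehouse forecast bottleneck

the component forecast shortage → the carrier surcharge
the carrier surcharge → the raw-material forecast rerouting
the raw-material forecast rerouting → the warehouse forecast bottleneck
Length: 3 steps.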